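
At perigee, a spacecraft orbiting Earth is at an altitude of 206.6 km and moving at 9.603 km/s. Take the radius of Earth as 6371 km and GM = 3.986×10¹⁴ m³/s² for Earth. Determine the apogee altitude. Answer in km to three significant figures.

r_p = 6371 + 206.6 = 6577.6 km = 6.578×10⁶ m.
Specific energy ε = v²/2 − μ/r = -1.449×10⁷ J/kg, so a = −μ/(2ε) = 1.375×10⁷ m.
The apsides satisfy r_p + r_a = 2a, so the apogee radius is 2a − r_p = 2.093×10⁷ m = 20929 km.
Apogee altitude = 20929 − 6371 = 14558 km.

apogee altitude ≈ 14600 km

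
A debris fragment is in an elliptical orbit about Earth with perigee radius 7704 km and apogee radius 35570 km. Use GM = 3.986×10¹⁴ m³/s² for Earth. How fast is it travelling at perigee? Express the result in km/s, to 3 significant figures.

v ≈ 9.22 km/s

Semi-major axis a = (r_p + r_a)/2 = 21637 km = 2.164×10⁷ m.
Vis-viva: v² = μ(2/r − 1/a) = 3.986×10¹⁴ × (2.596×10⁻⁷ − 4.622×10⁻⁸) = 8.506×10⁷ m²/s².
v = 9223 m/s = 9.223 km/s.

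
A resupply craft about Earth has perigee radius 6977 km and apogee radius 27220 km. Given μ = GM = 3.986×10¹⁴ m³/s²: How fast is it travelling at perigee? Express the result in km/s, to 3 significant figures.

v ≈ 9.54 km/s

Semi-major axis a = (r_p + r_a)/2 = 17098 km = 1.710×10⁷ m.
Vis-viva: v² = μ(2/r − 1/a) = 3.986×10¹⁴ × (2.867×10⁻⁷ − 5.848×10⁻⁸) = 9.095×10⁷ m²/s².
v = 9537 m/s = 9.537 km/s.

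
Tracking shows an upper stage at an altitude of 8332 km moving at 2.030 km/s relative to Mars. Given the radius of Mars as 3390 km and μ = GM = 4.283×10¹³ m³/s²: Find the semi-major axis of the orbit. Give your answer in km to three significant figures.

r = 3390 + 8332 = 11722 km = 1.172×10⁷ m.
Vis-viva rearranged: 1/a = 2/r − v²/μ = 1.706×10⁻⁷ − 9.622×10⁻⁸ = 7.440×10⁻⁸ m⁻¹.
a = 1.344×10⁷ m = 13440 km.

a ≈ 13400 km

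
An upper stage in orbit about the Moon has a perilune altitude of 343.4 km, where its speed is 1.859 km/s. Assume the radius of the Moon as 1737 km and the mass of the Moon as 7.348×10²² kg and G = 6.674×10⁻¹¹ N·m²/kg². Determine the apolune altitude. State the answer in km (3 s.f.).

μ = GM = 6.674×10⁻¹¹ × 7.348×10²² = 4.904×10¹² m³/s².
r_p = 1737 + 343.4 = 2080.4 km = 2.080×10⁶ m.
Specific energy ε = v²/2 − μ/r = -6.293×10⁵ J/kg, so a = −μ/(2ε) = 3.896×10⁶ m.
The apsides satisfy r_p + r_a = 2a, so the apolune radius is 2a − r_p = 5.712×10⁶ m = 5712.2 km.
Apolune altitude = 5712.2 − 1737 = 3975.2 km.

apolune altitude ≈ 3980 km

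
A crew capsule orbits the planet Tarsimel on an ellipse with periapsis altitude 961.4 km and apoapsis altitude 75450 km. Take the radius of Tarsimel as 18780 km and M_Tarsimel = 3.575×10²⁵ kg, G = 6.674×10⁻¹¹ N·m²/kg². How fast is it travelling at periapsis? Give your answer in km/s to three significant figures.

v ≈ 14.1 km/s

μ = GM = 6.674×10⁻¹¹ × 3.575×10²⁵ = 2.386×10¹⁵ m³/s².
r_p = 18780 + 961.4 = 19741 km = 1.9741×10⁷ m.
r_a = 18780 + 75450 = 94230 km = 9.4230×10⁷ m.
Semi-major axis a = (r_p + r_a)/2 = 56986 km = 5.699×10⁷ m.
Vis-viva: v² = μ(2/r − 1/a) = 2.386×10¹⁵ × (1.013×10⁻⁷ − 1.755×10⁻⁸) = 1.999×10⁸ m²/s².
v = 14140 m/s = 14.14 km/s.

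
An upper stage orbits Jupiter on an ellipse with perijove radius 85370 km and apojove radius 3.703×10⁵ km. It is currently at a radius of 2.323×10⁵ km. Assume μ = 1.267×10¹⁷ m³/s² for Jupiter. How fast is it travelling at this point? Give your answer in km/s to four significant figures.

Semi-major axis a = (r_p + r_a)/2 = 2.2784×10⁵ km = 2.278×10⁸ m.
Vis-viva: v² = μ(2/r − 1/a) = 1.267×10¹⁷ × (8.610×10⁻⁹ − 4.389×10⁻⁹) = 5.347×10⁸ m²/s².
v = 23120 m/s = 23.12 km/s.

v ≈ 23.12 km/s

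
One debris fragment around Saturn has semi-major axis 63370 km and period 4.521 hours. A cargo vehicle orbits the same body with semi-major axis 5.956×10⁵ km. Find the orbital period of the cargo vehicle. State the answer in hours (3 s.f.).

T₂ ≈ 130 hours

Kepler's third law: T² ∝ a³, so T₂ = T₁ (a₂/a₁)^(3/2).
a₂/a₁ = 9.399, (a₂/a₁)^(3/2) = 28.81.
T₂ = 4.521 × 28.81 = 130.3 hours.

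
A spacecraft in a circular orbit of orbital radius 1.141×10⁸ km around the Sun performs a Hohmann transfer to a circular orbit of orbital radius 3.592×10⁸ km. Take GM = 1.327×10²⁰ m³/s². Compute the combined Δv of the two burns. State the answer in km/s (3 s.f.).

r₁ = 1.141×10⁸ km = 1.141×10¹¹ m.
r₂ = 3.592×10⁸ km = 3.592×10¹¹ m.
Transfer ellipse a_t = (r₁ + r₂)/2 = 2.366×10¹¹ m.
At r₁: circular v_c1 = √(μ/r₁) = 34100 m/s; transfer-perihelion v_p = √[μ(2/r₁ − 1/a_t)] = 42020 m/s.
Δv₁ = v_p − v_c1 = 7912 m/s.
At r₂: circular v_c2 = √(μ/r₂) = 19220 m/s; transfer-aphelion v_a = √[μ(2/r₂ − 1/a_t)] = 13350 m/s.
Δv₂ = v_c2 − v_a = 5874 m/s.
Total Δv = Δv₁ + Δv₂ = 13790 m/s = 13.79 km/s.

Δv_total ≈ 13.8 km/s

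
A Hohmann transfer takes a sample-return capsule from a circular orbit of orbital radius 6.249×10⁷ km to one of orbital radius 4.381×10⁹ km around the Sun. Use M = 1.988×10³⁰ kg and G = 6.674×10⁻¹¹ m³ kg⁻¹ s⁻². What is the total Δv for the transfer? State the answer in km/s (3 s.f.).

μ = GM = 6.674×10⁻¹¹ × 1.988×10³⁰ = 1.327×10²⁰ m³/s².
r₁ = 6.249×10⁷ km = 6.249×10¹⁰ m.
r₂ = 4.381×10⁹ km = 4.381×10¹² m.
Transfer ellipse a_t = (r₁ + r₂)/2 = 2.222×10¹² m.
At r₁: circular v_c1 = √(μ/r₁) = 46080 m/s; transfer-perihelion v_p = √[μ(2/r₁ − 1/a_t)] = 64700 m/s.
Δv₁ = v_p − v_c1 = 18630 m/s.
At r₂: circular v_c2 = √(μ/r₂) = 5503 m/s; transfer-aphelion v_a = √[μ(2/r₂ − 1/a_t)] = 922.9 m/s.
Δv₂ = v_c2 − v_a = 4580 m/s.
Total Δv = Δv₁ + Δv₂ = 23210 m/s = 23.21 km/s.

Δv_total ≈ 23.2 km/s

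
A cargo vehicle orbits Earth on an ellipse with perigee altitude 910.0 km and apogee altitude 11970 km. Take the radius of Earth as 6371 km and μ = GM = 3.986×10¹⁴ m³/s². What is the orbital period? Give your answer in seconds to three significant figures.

T ≈ 14400 seconds

r_p = 6371 + 910.0 = 7281.0 km = 7.2810×10⁶ m.
r_a = 6371 + 11970 = 18341 km = 1.8341×10⁷ m.
Semi-major axis a = (r_p + r_a)/2 = (7281.0 + 18341)/2 = 12811 km = 1.281×10⁷ m.
By Kepler's third law T = 2π√(a³/μ) = 2π × 2.297×10³ = 1.443×10⁴ s.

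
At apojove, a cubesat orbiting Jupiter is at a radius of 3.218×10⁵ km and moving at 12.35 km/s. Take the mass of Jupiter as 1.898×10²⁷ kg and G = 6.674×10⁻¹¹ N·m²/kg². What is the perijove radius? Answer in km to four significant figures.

μ = GM = 6.674×10⁻¹¹ × 1.898×10²⁷ = 1.267×10¹⁷ m³/s².
r_a = 3.218×10⁸ m.
Specific energy ε = v²/2 − μ/r = -3.174×10⁸ J/kg, so a = −μ/(2ε) = 1.996×10⁸ m.
The apsides satisfy r_p + r_a = 2a, so the perijove radius is 2a − r_a = 7.732×10⁷ m = 77324 km.

perijove radius ≈ 77320 km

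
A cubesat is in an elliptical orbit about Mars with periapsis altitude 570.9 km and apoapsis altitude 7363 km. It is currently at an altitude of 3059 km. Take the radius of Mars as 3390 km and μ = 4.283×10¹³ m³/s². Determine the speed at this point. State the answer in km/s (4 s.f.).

v ≈ 2.731 km/s

r_p = 3390 + 570.9 = 3960.9 km = 3.9609×10⁶ m.
r_a = 3390 + 7363 = 10753 km = 1.0753×10⁷ m.
r = 3390 + 3059 = 6449.0 km = 6.449×10⁶ m.
Semi-major axis a = (r_p + r_a)/2 = 7356.9 km = 7.357×10⁶ m.
Vis-viva: v² = μ(2/r − 1/a) = 4.283×10¹³ × (3.101×10⁻⁷ − 1.359×10⁻⁷) = 7.461×10⁶ m²/s².
v = 2731 m/s = 2.731 km/s.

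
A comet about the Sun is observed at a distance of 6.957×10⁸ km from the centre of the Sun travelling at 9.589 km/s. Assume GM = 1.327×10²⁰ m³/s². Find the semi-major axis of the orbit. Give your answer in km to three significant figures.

a ≈ 4.58×10⁸ km

r = 6.957×10¹¹ m.
Vis-viva rearranged: 1/a = 2/r − v²/μ = 2.875×10⁻¹² − 6.929×10⁻¹³ = 2.182×10⁻¹² m⁻¹.
a = 4.583×10¹¹ m = 4.5832×10⁸ km.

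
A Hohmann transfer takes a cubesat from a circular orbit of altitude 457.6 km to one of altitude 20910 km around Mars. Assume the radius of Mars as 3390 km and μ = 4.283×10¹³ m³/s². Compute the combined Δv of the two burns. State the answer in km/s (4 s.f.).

Δv_total ≈ 1.681 km/s

r₁ = 3390 + 457.6 = 3847.6 km = 3.8476×10⁶ m.
r₂ = 3390 + 20910 = 24300 km = 2.4300×10⁷ m.
Transfer ellipse a_t = (r₁ + r₂)/2 = 1.407×10⁷ m.
At r₁: circular v_c1 = √(μ/r₁) = 3336 m/s; transfer-periapsis v_p = √[μ(2/r₁ − 1/a_t)] = 4384 m/s.
Δv₁ = v_p − v_c1 = 1048 m/s.
At r₂: circular v_c2 = √(μ/r₂) = 1328 m/s; transfer-apoapsis v_a = √[μ(2/r₂ − 1/a_t)] = 694.2 m/s.
Δv₂ = v_c2 − v_a = 633.5 m/s.
Total Δv = Δv₁ + Δv₂ = 1681 m/s = 1.681 km/s.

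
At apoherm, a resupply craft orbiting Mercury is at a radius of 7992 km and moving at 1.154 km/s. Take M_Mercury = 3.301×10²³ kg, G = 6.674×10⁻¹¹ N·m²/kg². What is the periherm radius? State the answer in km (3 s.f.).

periherm radius ≈ 2550 km

μ = GM = 6.674×10⁻¹¹ × 3.301×10²³ = 2.203×10¹³ m³/s².
r_a = 7.992×10⁶ m.
Specific energy ε = v²/2 − μ/r = -2.091×10⁶ J/kg, so a = −μ/(2ε) = 5.269×10⁶ m.
The apsides satisfy r_p + r_a = 2a, so the periherm radius is 2a − r_a = 2.545×10⁶ m = 2545.3 km.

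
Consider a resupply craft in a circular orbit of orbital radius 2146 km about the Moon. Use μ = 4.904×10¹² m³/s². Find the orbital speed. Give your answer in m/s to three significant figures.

v ≈ 1510 m/s

r = 2146 km = 2.146×10⁶ m.
For a circular orbit v = √(μ/r) = √(4.904×10¹² / 2.146×10⁶) = √(2.285×10⁶) = 1512 m/s.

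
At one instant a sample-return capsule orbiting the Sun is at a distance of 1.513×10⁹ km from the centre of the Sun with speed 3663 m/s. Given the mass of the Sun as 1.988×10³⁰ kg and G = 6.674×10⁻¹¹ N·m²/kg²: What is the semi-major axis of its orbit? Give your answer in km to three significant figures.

a ≈ 8.19×10⁸ km

μ = GM = 6.674×10⁻¹¹ × 1.988×10³⁰ = 1.327×10²⁰ m³/s².
r = 1.513×10¹² m.
Specific orbital energy ε = v²/2 − μ/r = (3663)²/2 − 1.327×10²⁰/1.513×10¹² = -8.098×10⁷ J/kg.
Since ε = −μ/(2a), a = −μ/(2ε) = 8.192×10¹¹ m = 8.1917×10⁸ km.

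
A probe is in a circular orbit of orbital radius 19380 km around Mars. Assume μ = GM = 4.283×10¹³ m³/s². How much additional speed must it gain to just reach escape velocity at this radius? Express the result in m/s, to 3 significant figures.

r = 19380 km = 1.938×10⁷ m.
Circular speed v_c = √(μ/r) = 1487 m/s.
Escape speed v_esc = √(2μ/r) = √2 × v_c = 2102 m/s.
Δv = v_esc − v_c = 615.8 m/s.

Δv ≈ 616 m/s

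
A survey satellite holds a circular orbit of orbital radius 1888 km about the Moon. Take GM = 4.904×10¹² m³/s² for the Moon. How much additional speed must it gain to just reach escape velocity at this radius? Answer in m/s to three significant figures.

Δv ≈ 668 m/s

r = 1888 km = 1.888×10⁶ m.
Circular speed v_c = √(μ/r) = 1612 m/s.
Escape speed v_esc = √(2μ/r) = √2 × v_c = 2279 m/s.
Δv = v_esc − v_c = 667.6 m/s.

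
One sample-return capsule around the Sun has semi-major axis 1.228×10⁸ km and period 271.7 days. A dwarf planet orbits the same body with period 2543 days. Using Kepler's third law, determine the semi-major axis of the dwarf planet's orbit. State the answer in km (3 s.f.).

Kepler's third law: a³ ∝ T², so a₂ = a₁ (T₂/T₁)^(2/3).
T₂/T₁ = 9.360, (T₂/T₁)^(2/3) = 4.441.
a₂ = 1.228×10⁸ × 4.441 = 5.454×10⁸ km.

a₂ ≈ 5.45×10⁸ km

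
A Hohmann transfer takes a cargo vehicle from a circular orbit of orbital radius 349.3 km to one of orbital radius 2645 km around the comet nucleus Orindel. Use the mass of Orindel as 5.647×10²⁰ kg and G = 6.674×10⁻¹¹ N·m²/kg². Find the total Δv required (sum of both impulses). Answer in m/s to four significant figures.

μ = GM = 6.674×10⁻¹¹ × 5.647×10²⁰ = 3.769×10¹⁰ m³/s².
r₁ = 349.3 km = 3.493×10⁵ m.
r₂ = 2645 km = 2.645×10⁶ m.
Transfer ellipse a_t = (r₁ + r₂)/2 = 1.497×10⁶ m.
At r₁: circular v_c1 = √(μ/r₁) = 328.5 m/s; transfer-periapsis v_p = √[μ(2/r₁ − 1/a_t)] = 436.6 m/s.
Δv₁ = v_p − v_c1 = 108.1 m/s.
At r₂: circular v_c2 = √(μ/r₂) = 119.4 m/s; transfer-apoapsis v_a = √[μ(2/r₂ − 1/a_t)] = 57.66 m/s.
Δv₂ = v_c2 − v_a = 61.71 m/s.
Total Δv = Δv₁ + Δv₂ = 169.8 m/s.

Δv_total ≈ 169.8 m/s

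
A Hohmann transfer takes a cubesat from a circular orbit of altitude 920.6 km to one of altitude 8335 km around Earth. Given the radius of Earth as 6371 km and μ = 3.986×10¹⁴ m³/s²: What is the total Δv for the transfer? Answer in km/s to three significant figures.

Δv_total ≈ 2.12 km/s

r₁ = 6371 + 920.6 = 7291.6 km = 7.2916×10⁶ m.
r₂ = 6371 + 8335 = 14706 km = 1.4706×10⁷ m.
Transfer ellipse a_t = (r₁ + r₂)/2 = 1.100×10⁷ m.
At r₁: circular v_c1 = √(μ/r₁) = 7394 m/s; transfer-perigee v_p = √[μ(2/r₁ − 1/a_t)] = 8549 m/s.
Δv₁ = v_p − v_c1 = 1156 m/s.
At r₂: circular v_c2 = √(μ/r₂) = 5206 m/s; transfer-apogee v_a = √[μ(2/r₂ − 1/a_t)] = 4239 m/s.
Δv₂ = v_c2 − v_a = 967.2 m/s.
Total Δv = Δv₁ + Δv₂ = 2123 m/s = 2.123 km/s.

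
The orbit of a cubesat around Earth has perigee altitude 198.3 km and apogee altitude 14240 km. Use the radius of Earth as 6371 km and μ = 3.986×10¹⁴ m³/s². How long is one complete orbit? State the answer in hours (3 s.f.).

r_p = 6371 + 198.3 = 6569.3 km = 6.5693×10⁶ m.
r_a = 6371 + 14240 = 20611 km = 2.0611×10⁷ m.
Semi-major axis a = (r_p + r_a)/2 = (6569.3 + 20611)/2 = 13590 km = 1.359×10⁷ m.
By Kepler's third law T = 2π√(a³/μ) = 2π × 2.509×10³ = 1.577×10⁴ s.
= 4.380 hours.

T ≈ 4.38 hours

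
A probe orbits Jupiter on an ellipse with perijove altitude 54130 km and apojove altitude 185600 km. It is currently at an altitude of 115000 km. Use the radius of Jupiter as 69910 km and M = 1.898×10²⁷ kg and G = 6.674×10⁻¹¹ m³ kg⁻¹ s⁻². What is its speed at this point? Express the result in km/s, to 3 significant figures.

μ = GM = 6.674×10⁻¹¹ × 1.898×10²⁷ = 1.267×10¹⁷ m³/s².
r_p = 69910 + 54130 = 124040 km = 1.2404×10⁸ m.
r_a = 69910 + 185600 = 255510 km = 2.5551×10⁸ m.
r = 69910 + 115000 = 1.8491×10⁵ km = 1.849×10⁸ m.
Semi-major axis a = (r_p + r_a)/2 = 1.8978×10⁵ km = 1.898×10⁸ m.
Vis-viva: v² = μ(2/r − 1/a) = 1.267×10¹⁷ × (1.082×10⁻⁸ − 5.269×10⁻⁹) = 7.026×10⁸ m²/s².
v = 26510 m/s = 26.51 km/s.

v ≈ 26.5 km/s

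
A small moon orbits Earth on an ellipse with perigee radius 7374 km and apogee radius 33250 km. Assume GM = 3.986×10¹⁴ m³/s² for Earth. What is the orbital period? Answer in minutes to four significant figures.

T ≈ 480.2 minutes

Semi-major axis a = (r_p + r_a)/2 = (7374.0 + 33250)/2 = 20312 km = 2.031×10⁷ m.
By Kepler's third law T = 2π√(a³/μ) = 2π × 4.585×10³ = 2.881×10⁴ s.
= 480.2 minutes.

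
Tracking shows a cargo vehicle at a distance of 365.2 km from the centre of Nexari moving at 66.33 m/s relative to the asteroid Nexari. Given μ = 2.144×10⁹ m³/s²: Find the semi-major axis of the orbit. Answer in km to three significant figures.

r = 3.652×10⁵ m.
Specific orbital energy ε = v²/2 − μ/r = (66.33)²/2 − 2.144×10⁹/3.652×10⁵ = -3.671×10³ J/kg.
Since ε = −μ/(2a), a = −μ/(2ε) = 2.920×10⁵ m = 292.02 km.

a ≈ 292 km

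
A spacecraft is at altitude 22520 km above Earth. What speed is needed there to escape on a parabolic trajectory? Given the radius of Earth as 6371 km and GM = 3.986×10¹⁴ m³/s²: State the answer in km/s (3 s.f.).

v_esc ≈ 5.25 km/s

r = 6371 + 22520 = 28891 km = 2.8891×10⁷ m.
Escape speed v_esc = √(2μ/r) = √(2 × 3.986×10¹⁴ / 2.889×10⁷) = √(2.759×10⁷) = 5253 m/s.
= 5.253 km/s.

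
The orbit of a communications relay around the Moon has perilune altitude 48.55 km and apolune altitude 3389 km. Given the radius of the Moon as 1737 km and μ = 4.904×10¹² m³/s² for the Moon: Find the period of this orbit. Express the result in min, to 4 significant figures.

T ≈ 303.8 min

r_p = 1737 + 48.55 = 1785.5 km = 1.7856×10⁶ m.
r_a = 1737 + 3389 = 5126.0 km = 5.1260×10⁶ m.
Semi-major axis a = (r_p + r_a)/2 = (1785.5 + 5126.0)/2 = 3455.8 km = 3.456×10⁶ m.
By Kepler's third law T = 2π√(a³/μ) = 2π × 2.901×10³ = 1.823×10⁴ s.
= 303.8 min.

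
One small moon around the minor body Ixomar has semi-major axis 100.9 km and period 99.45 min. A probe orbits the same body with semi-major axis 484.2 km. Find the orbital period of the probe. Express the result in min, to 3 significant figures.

T₂ ≈ 1050 min

Kepler's third law: T² ∝ a³, so T₂ = T₁ (a₂/a₁)^(3/2).
a₂/a₁ = 4.799, (a₂/a₁)^(3/2) = 10.51.
T₂ = 99.45 × 10.51 = 1045 min.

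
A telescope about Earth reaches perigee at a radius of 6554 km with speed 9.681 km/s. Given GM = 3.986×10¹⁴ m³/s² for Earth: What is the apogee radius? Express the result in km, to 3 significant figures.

apogee radius ≈ 22000 km

r_p = 6.554×10⁶ m.
Specific energy ε = v²/2 − μ/r = -1.396×10⁷ J/kg, so a = −μ/(2ε) = 1.428×10⁷ m.
The apsides satisfy r_p + r_a = 2a, so the apogee radius is 2a − r_p = 2.201×10⁷ m = 22005 km.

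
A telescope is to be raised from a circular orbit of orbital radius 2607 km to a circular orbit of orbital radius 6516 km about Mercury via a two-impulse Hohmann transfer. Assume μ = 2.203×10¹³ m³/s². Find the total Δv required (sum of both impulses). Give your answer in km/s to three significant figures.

Δv_total ≈ 1.02 km/s

r₁ = 2607 km = 2.607×10⁶ m.
r₂ = 6516 km = 6.516×10⁶ m.
Transfer ellipse a_t = (r₁ + r₂)/2 = 4.562×10⁶ m.
At r₁: circular v_c1 = √(μ/r₁) = 2907 m/s; transfer-periherm v_p = √[μ(2/r₁ − 1/a_t)] = 3474 m/s.
Δv₁ = v_p − v_c1 = 567.4 m/s.
At r₂: circular v_c2 = √(μ/r₂) = 1839 m/s; transfer-apoherm v_a = √[μ(2/r₂ − 1/a_t)] = 1390 m/s.
Δv₂ = v_c2 − v_a = 448.7 m/s.
Total Δv = Δv₁ + Δv₂ = 1016 m/s = 1.016 km/s.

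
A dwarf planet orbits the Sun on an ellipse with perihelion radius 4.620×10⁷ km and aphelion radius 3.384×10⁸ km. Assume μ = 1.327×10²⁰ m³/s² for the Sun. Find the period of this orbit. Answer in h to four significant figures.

Semi-major axis a = (r_p + r_a)/2 = (4.6200×10⁷ + 3.3840×10⁸)/2 = 1.9230×10⁸ km = 1.923×10¹¹ m.
By Kepler's third law T = 2π√(a³/μ) = 2π × 7.320×10⁶ = 4.600×10⁷ s.
= 12780 h.

T ≈ 12780 h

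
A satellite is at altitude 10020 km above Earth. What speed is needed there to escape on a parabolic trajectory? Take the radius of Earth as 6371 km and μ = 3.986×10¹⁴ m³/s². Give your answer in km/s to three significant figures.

r = 6371 + 10020 = 16391 km = 1.6391×10⁷ m.
Escape speed v_esc = √(2μ/r) = √(2 × 3.986×10¹⁴ / 1.639×10⁷) = √(4.864×10⁷) = 6974 m/s.
= 6.974 km/s.

v_esc ≈ 6.97 km/s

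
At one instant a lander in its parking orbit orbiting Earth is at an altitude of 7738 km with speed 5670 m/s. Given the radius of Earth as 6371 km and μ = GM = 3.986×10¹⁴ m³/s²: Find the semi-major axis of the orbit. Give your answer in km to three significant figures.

a ≈ 16400 km

r = 6371 + 7738 = 14109 km = 1.411×10⁷ m.
Vis-viva rearranged: 1/a = 2/r − v²/μ = 1.418×10⁻⁷ − 8.065×10⁻⁸ = 6.110×10⁻⁸ m⁻¹.
a = 1.637×10⁷ m = 16367 km.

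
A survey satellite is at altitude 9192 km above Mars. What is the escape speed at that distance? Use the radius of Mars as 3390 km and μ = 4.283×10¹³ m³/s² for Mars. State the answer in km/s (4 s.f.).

v_esc ≈ 2.609 km/s

r = 3390 + 9192 = 12582 km = 1.2582×10⁷ m.
Escape speed v_esc = √(2μ/r) = √(2 × 4.283×10¹³ / 1.258×10⁷) = √(6.808×10⁶) = 2609 m/s.
= 2.609 km/s.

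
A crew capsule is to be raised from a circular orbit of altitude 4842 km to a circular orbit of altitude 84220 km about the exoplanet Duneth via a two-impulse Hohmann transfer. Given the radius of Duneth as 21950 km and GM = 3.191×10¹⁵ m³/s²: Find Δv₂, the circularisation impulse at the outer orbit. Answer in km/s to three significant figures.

Δv ≈ 2.00 km/s

r₁ = 21950 + 4842 = 26792 km = 2.6792×10⁷ m.
r₂ = 21950 + 84220 = 106170 km = 1.0617×10⁸ m.
Transfer ellipse a_t = (r₁ + r₂)/2 = 6.648×10⁷ m.
At r₁: circular v_c1 = √(μ/r₁) = 10910 m/s; transfer-periapsis v_p = √[μ(2/r₁ − 1/a_t)] = 13790 m/s.
At r₂: circular v_c2 = √(μ/r₂) = 5482 m/s; transfer-apoapsis v_a = √[μ(2/r₂ − 1/a_t)] = 3480 m/s.
Δv₂ = v_c2 − v_a = 2002 m/s.
= 2.002 km/s.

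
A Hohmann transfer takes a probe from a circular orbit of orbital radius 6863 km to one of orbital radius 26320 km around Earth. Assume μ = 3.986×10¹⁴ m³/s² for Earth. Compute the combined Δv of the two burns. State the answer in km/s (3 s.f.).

Δv_total ≈ 3.37 km/s

r₁ = 6863 km = 6.863×10⁶ m.
r₂ = 26320 km = 2.632×10⁷ m.
Transfer ellipse a_t = (r₁ + r₂)/2 = 1.659×10⁷ m.
At r₁: circular v_c1 = √(μ/r₁) = 7621 m/s; transfer-perigee v_p = √[μ(2/r₁ − 1/a_t)] = 9599 m/s.
Δv₁ = v_p − v_c1 = 1978 m/s.
At r₂: circular v_c2 = √(μ/r₂) = 3892 m/s; transfer-apogee v_a = √[μ(2/r₂ − 1/a_t)] = 2503 m/s.
Δv₂ = v_c2 − v_a = 1389 m/s.
Total Δv = Δv₁ + Δv₂ = 3366 m/s = 3.366 km/s.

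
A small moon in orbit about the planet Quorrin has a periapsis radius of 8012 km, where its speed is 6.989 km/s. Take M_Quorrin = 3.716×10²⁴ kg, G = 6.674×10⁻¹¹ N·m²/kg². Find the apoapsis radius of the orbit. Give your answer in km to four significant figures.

μ = GM = 6.674×10⁻¹¹ × 3.716×10²⁴ = 2.480×10¹⁴ m³/s².
r_p = 8.012×10⁶ m.
Specific energy ε = v²/2 − μ/r = -6.531×10⁶ J/kg, so a = −μ/(2ε) = 1.899×10⁷ m.
The apsides satisfy r_p + r_a = 2a, so the apoapsis radius is 2a − r_p = 2.996×10⁷ m = 29960 km.

apoapsis radius ≈ 29960 km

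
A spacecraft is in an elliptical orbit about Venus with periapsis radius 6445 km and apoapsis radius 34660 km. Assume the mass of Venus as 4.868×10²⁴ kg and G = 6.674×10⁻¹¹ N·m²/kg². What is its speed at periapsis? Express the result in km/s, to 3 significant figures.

μ = GM = 6.674×10⁻¹¹ × 4.868×10²⁴ = 3.249×10¹⁴ m³/s².
Semi-major axis a = (r_p + r_a)/2 = 20552 km = 2.055×10⁷ m.
Vis-viva: v² = μ(2/r − 1/a) = 3.249×10¹⁴ × (3.103×10⁻⁷ − 4.866×10⁻⁸) = 8.501×10⁷ m²/s².
v = 9220 m/s = 9.220 km/s.

v ≈ 9.22 km/s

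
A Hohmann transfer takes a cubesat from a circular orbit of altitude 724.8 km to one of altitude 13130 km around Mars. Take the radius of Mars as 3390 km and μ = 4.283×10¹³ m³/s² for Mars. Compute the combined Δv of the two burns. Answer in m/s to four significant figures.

Δv_total ≈ 1449 m/s

r₁ = 3390 + 724.8 = 4114.8 km = 4.1148×10⁶ m.
r₂ = 3390 + 13130 = 16520 km = 1.6520×10⁷ m.
Transfer ellipse a_t = (r₁ + r₂)/2 = 1.032×10⁷ m.
At r₁: circular v_c1 = √(μ/r₁) = 3226 m/s; transfer-periapsis v_p = √[μ(2/r₁ − 1/a_t)] = 4082 m/s.
Δv₁ = v_p − v_c1 = 856.2 m/s.
At r₂: circular v_c2 = √(μ/r₂) = 1610 m/s; transfer-apoapsis v_a = √[μ(2/r₂ − 1/a_t)] = 1017 m/s.
Δv₂ = v_c2 − v_a = 593.3 m/s.
Total Δv = Δv₁ + Δv₂ = 1449 m/s.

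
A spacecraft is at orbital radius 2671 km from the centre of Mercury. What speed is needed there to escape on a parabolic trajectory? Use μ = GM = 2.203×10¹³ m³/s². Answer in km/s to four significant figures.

v_esc ≈ 4.061 km/s

r = 2671 km = 2.671×10⁶ m.
Escape speed v_esc = √(2μ/r) = √(2 × 2.203×10¹³ / 2.671×10⁶) = √(1.650×10⁷) = 4061 m/s.
= 4.061 km/s.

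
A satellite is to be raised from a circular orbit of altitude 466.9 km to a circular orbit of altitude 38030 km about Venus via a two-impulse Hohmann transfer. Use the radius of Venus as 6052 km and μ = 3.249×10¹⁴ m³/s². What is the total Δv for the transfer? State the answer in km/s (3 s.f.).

Δv_total ≈ 3.60 km/s

r₁ = 6052 + 466.9 = 6518.9 km = 6.5189×10⁶ m.
r₂ = 6052 + 38030 = 44082 km = 4.4082×10⁷ m.
Transfer ellipse a_t = (r₁ + r₂)/2 = 2.530×10⁷ m.
At r₁: circular v_c1 = √(μ/r₁) = 7060 m/s; transfer-periapsis v_p = √[μ(2/r₁ − 1/a_t)] = 9319 m/s.
Δv₁ = v_p − v_c1 = 2259 m/s.
At r₂: circular v_c2 = √(μ/r₂) = 2715 m/s; transfer-apoapsis v_a = √[μ(2/r₂ − 1/a_t)] = 1378 m/s.
Δv₂ = v_c2 − v_a = 1337 m/s.
Total Δv = Δv₁ + Δv₂ = 3596 m/s = 3.596 km/s.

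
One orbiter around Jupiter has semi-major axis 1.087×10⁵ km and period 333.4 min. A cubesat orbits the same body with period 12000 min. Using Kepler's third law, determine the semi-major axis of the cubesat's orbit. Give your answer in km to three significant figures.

Kepler's third law: a³ ∝ T², so a₂ = a₁ (T₂/T₁)^(2/3).
T₂/T₁ = 35.99, (T₂/T₁)^(2/3) = 10.90.
a₂ = 1.087×10⁵ × 10.90 = 1.185×10⁶ km.

a₂ ≈ 1.18×10⁶ km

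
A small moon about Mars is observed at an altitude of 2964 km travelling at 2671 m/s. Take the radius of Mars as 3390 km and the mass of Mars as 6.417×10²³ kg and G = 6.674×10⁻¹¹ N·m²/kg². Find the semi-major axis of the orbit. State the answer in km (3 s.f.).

μ = GM = 6.674×10⁻¹¹ × 6.417×10²³ = 4.283×10¹³ m³/s².
r = 3390 + 2964 = 6354.0 km = 6.354×10⁶ m.
Vis-viva rearranged: 1/a = 2/r − v²/μ = 3.148×10⁻⁷ − 1.666×10⁻⁷ = 1.482×10⁻⁷ m⁻¹.
a = 6.749×10⁶ m = 6748.6 km.

a ≈ 6750 km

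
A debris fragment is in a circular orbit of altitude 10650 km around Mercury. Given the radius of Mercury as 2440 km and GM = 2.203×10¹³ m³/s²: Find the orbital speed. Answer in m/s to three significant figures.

r = 2440 + 10650 = 13090 km = 1.3090×10⁷ m.
For a circular orbit v = √(μ/r) = √(2.203×10¹³ / 1.309×10⁷) = √(1.683×10⁶) = 1297 m/s.

v ≈ 1300 m/s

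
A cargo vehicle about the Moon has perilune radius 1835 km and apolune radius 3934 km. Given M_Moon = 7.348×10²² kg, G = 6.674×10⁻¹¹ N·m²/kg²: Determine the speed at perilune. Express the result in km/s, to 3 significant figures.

μ = GM = 6.674×10⁻¹¹ × 7.348×10²² = 4.904×10¹² m³/s².
Semi-major axis a = (r_p + r_a)/2 = 2884.5 km = 2.884×10⁶ m.
Vis-viva: v² = μ(2/r − 1/a) = 4.904×10¹² × (1.090×10⁻⁶ − 3.467×10⁻⁷) = 3.645×10⁶ m²/s².
v = 1909 m/s = 1.909 km/s.

v ≈ 1.91 km/s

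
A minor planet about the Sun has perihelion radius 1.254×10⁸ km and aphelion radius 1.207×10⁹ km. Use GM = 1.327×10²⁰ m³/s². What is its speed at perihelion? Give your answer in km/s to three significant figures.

Semi-major axis a = (r_p + r_a)/2 = 6.6620×10⁸ km = 6.662×10¹¹ m.
Vis-viva: v² = μ(2/r − 1/a) = 1.327×10²⁰ × (1.595×10⁻¹¹ − 1.501×10⁻¹²) = 1.917×10⁹ m²/s².
v = 43790 m/s = 43.79 km/s.

v ≈ 43.8 km/s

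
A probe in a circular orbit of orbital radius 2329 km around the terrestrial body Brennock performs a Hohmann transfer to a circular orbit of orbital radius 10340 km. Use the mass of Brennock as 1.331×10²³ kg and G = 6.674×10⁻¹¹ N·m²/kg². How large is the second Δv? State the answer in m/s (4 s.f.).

μ = GM = 6.674×10⁻¹¹ × 1.331×10²³ = 8.883×10¹² m³/s².
r₁ = 2329 km = 2.329×10⁶ m.
r₂ = 10340 km = 1.034×10⁷ m.
Transfer ellipse a_t = (r₁ + r₂)/2 = 6.334×10⁶ m.
At r₁: circular v_c1 = √(μ/r₁) = 1953 m/s; transfer-periapsis v_p = √[μ(2/r₁ − 1/a_t)] = 2495 m/s.
At r₂: circular v_c2 = √(μ/r₂) = 926.9 m/s; transfer-apoapsis v_a = √[μ(2/r₂ − 1/a_t)] = 562.0 m/s.
Δv₂ = v_c2 − v_a = 364.9 m/s.

Δv ≈ 364.9 m/s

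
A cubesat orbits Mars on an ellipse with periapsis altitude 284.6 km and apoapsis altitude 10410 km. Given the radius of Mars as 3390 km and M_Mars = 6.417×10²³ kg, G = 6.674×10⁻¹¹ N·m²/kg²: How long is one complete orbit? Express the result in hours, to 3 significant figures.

T ≈ 6.89 hours

μ = GM = 6.674×10⁻¹¹ × 6.417×10²³ = 4.283×10¹³ m³/s².
r_p = 3390 + 284.6 = 3674.6 km = 3.6746×10⁶ m.
r_a = 3390 + 10410 = 13800 km = 1.3800×10⁷ m.
Semi-major axis a = (r_p + r_a)/2 = (3674.6 + 13800)/2 = 8737.3 km = 8.737×10⁶ m.
By Kepler's third law T = 2π√(a³/μ) = 2π × 3.946×10³ = 2.480×10⁴ s.
= 6.888 hours.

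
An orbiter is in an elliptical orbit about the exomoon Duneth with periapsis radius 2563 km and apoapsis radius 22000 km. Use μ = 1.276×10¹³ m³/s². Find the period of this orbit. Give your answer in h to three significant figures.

T ≈ 21.0 h

Semi-major axis a = (r_p + r_a)/2 = (2563.0 + 22000)/2 = 12282 km = 1.228×10⁷ m.
By Kepler's third law T = 2π√(a³/μ) = 2π × 1.205×10⁴ = 7.571×10⁴ s.
= 21.03 h.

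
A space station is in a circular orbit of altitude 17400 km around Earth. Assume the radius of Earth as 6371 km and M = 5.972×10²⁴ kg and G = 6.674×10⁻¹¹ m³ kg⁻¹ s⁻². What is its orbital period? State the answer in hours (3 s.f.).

μ = GM = 6.674×10⁻¹¹ × 5.972×10²⁴ = 3.986×10¹⁴ m³/s².
r = 6371 + 17400 = 23771 km = 2.3771×10⁷ m.
Kepler's third law: T = 2π√(r³/μ) = 2π√((2.377×10⁷)³ / 3.986×10¹⁴).
r³/μ = 3.370×10⁷ s², so T = 2π × 5.805×10³ = 3.648×10⁴ s.
Converting: 3.648×10⁴ s ÷ 3600 = 10.13 hours.

T ≈ 10.1 hours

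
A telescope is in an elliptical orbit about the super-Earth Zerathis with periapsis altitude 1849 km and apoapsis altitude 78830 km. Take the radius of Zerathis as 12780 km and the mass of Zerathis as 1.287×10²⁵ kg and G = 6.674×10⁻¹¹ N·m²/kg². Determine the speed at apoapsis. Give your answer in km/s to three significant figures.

v ≈ 1.61 km/s

μ = GM = 6.674×10⁻¹¹ × 1.287×10²⁵ = 8.589×10¹⁴ m³/s².
r_p = 12780 + 1849 = 14629 km = 1.4629×10⁷ m.
r_a = 12780 + 78830 = 91610 km = 9.1610×10⁷ m.
Semi-major axis a = (r_p + r_a)/2 = 53120 km = 5.312×10⁷ m.
Vis-viva: v² = μ(2/r − 1/a) = 8.589×10¹⁴ × (2.183×10⁻⁸ − 1.883×10⁻⁸) = 2.582×10⁶ m²/s².
v = 1607 m/s = 1.607 km/s.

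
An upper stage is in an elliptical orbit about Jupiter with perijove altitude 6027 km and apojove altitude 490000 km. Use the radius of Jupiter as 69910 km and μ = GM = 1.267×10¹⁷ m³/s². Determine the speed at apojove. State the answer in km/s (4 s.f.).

v ≈ 7.352 km/s

r_p = 69910 + 6027 = 75937 km = 7.5937×10⁷ m.
r_a = 69910 + 490000 = 559910 km = 5.5991×10⁸ m.
Semi-major axis a = (r_p + r_a)/2 = 3.1792×10⁵ km = 3.179×10⁸ m.
Vis-viva: v² = μ(2/r − 1/a) = 1.267×10¹⁷ × (3.572×10⁻⁹ − 3.145×10⁻⁹) = 5.405×10⁷ m²/s².
v = 7352 m/s = 7.352 km/s.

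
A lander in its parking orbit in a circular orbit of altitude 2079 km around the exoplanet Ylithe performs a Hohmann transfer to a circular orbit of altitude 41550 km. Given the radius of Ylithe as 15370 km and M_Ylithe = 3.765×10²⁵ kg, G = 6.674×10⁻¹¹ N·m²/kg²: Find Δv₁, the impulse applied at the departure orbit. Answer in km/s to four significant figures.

Δv ≈ 2.847 km/s

μ = GM = 6.674×10⁻¹¹ × 3.765×10²⁵ = 2.513×10¹⁵ m³/s².
r₁ = 15370 + 2079 = 17449 km = 1.7449×10⁷ m.
r₂ = 15370 + 41550 = 56920 km = 5.6920×10⁷ m.
Transfer ellipse a_t = (r₁ + r₂)/2 = 3.718×10⁷ m.
At r₁: circular v_c1 = √(μ/r₁) = 12000 m/s; transfer-periapsis v_p = √[μ(2/r₁ − 1/a_t)] = 14850 m/s.
Δv₁ = v_p − v_c1 = 2847 m/s.
= 2.847 km/s.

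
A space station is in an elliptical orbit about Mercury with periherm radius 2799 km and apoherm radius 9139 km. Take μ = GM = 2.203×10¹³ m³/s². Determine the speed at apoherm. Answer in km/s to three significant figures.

v ≈ 1.06 km/s

Semi-major axis a = (r_p + r_a)/2 = 5969.0 km = 5.969×10⁶ m.
Vis-viva: v² = μ(2/r − 1/a) = 2.203×10¹³ × (2.188×10⁻⁷ − 1.675×10⁻⁷) = 1.130×10⁶ m²/s².
v = 1063 m/s = 1.063 km/s.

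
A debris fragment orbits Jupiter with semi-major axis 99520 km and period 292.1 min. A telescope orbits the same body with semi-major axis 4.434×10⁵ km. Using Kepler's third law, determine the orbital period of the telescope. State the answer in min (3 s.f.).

Kepler's third law: T² ∝ a³, so T₂ = T₁ (a₂/a₁)^(3/2).
a₂/a₁ = 4.455, (a₂/a₁)^(3/2) = 9.404.
T₂ = 292.1 × 9.404 = 2747 min.

T₂ ≈ 2750 min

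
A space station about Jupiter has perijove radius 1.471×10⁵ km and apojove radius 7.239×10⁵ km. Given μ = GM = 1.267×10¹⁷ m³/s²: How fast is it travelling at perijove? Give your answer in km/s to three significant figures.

Semi-major axis a = (r_p + r_a)/2 = 4.3550×10⁵ km = 4.355×10⁸ m.
Vis-viva: v² = μ(2/r − 1/a) = 1.267×10¹⁷ × (1.360×10⁻⁸ − 2.296×10⁻⁹) = 1.432×10⁹ m²/s².
v = 37840 m/s = 37.84 km/s.

v ≈ 37.8 km/s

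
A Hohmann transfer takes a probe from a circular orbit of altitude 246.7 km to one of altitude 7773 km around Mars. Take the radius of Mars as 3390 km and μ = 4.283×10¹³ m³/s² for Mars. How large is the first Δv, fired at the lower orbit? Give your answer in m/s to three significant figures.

Δv ≈ 783 m/s

r₁ = 3390 + 246.7 = 3636.7 km = 3.6367×10⁶ m.
r₂ = 3390 + 7773 = 11163 km = 1.1163×10⁷ m.
Transfer ellipse a_t = (r₁ + r₂)/2 = 7.400×10⁶ m.
At r₁: circular v_c1 = √(μ/r₁) = 3432 m/s; transfer-periapsis v_p = √[μ(2/r₁ − 1/a_t)] = 4215 m/s.
Δv₁ = v_p − v_c1 = 783.2 m/s.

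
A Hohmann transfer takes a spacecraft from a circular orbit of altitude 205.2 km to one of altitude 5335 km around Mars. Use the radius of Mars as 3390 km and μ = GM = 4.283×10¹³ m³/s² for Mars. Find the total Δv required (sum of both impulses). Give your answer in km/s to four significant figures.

r₁ = 3390 + 205.2 = 3595.2 km = 3.5952×10⁶ m.
r₂ = 3390 + 5335 = 8725.0 km = 8.7250×10⁶ m.
Transfer ellipse a_t = (r₁ + r₂)/2 = 6.160×10⁶ m.
At r₁: circular v_c1 = √(μ/r₁) = 3452 m/s; transfer-periapsis v_p = √[μ(2/r₁ − 1/a_t)] = 4108 m/s.
Δv₁ = v_p − v_c1 = 656.2 m/s.
At r₂: circular v_c2 = √(μ/r₂) = 2216 m/s; transfer-apoapsis v_a = √[μ(2/r₂ − 1/a_t)] = 1693 m/s.
Δv₂ = v_c2 − v_a = 523.0 m/s.
Total Δv = Δv₁ + Δv₂ = 1179 m/s = 1.179 km/s.

Δv_total ≈ 1.179 km/s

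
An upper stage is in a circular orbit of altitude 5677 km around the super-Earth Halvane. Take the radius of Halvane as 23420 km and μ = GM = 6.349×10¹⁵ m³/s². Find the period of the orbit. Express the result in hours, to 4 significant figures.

T ≈ 3.438 hours

r = 23420 + 5677 = 29097 km = 2.9097×10⁷ m.
Kepler's third law: T = 2π√(r³/μ) = 2π√((2.910×10⁷)³ / 6.349×10¹⁵).
r³/μ = 3.880×10⁶ s², so T = 2π × 1.970×10³ = 1.238×10⁴ s.
Converting: 1.238×10⁴ s ÷ 3600 = 3.438 hours.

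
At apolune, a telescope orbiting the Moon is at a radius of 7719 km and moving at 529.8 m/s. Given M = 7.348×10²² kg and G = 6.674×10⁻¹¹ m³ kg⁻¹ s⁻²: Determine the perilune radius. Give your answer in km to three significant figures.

perilune radius ≈ 2190 km

μ = GM = 6.674×10⁻¹¹ × 7.348×10²² = 4.904×10¹² m³/s².
r_a = 7.719×10⁶ m.
Specific energy ε = v²/2 − μ/r = -4.950×10⁵ J/kg, so a = −μ/(2ε) = 4.954×10⁶ m.
The apsides satisfy r_p + r_a = 2a, so the perilune radius is 2a − r_a = 2.189×10⁶ m = 2188.6 km.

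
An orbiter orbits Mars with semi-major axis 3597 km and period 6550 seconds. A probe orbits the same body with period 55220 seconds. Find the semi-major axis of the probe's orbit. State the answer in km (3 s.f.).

a₂ ≈ 14900 km

Kepler's third law: a³ ∝ T², so a₂ = a₁ (T₂/T₁)^(2/3).
T₂/T₁ = 8.431, (T₂/T₁)^(2/3) = 4.142.
a₂ = 3597 × 4.142 = 14900 km.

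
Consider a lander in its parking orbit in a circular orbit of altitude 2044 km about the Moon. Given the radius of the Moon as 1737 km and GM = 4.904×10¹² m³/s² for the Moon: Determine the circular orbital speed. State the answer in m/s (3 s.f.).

r = 1737 + 2044 = 3781.0 km = 3.7810×10⁶ m.
For a circular orbit v = √(μ/r) = √(4.904×10¹² / 3.781×10⁶) = √(1.297×10⁶) = 1139 m/s.

v ≈ 1140 m/s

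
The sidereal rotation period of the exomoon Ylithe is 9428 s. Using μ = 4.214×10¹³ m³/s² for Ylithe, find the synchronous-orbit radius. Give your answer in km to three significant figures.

A synchronous orbit has period T, so by Kepler's third law a = (μT²/4π²)^(1/3).
μT²/4π² = 4.214×10¹³ × (9.428×10³)² / 39.48 = 9.488×10¹⁹ m³.
a = 4.561×10⁶ m = 4561.0 km.

r_sync ≈ 4560 km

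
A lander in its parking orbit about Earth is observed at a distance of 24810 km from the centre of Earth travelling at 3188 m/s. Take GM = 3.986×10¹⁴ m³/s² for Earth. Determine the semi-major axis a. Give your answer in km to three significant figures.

r = 2.481×10⁷ m.
Specific orbital energy ε = v²/2 − μ/r = (3188)²/2 − 3.986×10¹⁴/2.481×10⁷ = -1.098×10⁷ J/kg.
Since ε = −μ/(2a), a = −μ/(2ε) = 1.814×10⁷ m = 18144 km.

a ≈ 18100 km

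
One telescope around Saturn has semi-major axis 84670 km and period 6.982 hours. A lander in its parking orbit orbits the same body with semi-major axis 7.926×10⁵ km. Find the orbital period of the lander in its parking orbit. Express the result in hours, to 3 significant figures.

T₂ ≈ 200 hours

Kepler's third law: T² ∝ a³, so T₂ = T₁ (a₂/a₁)^(3/2).
a₂/a₁ = 9.361, (a₂/a₁)^(3/2) = 28.64.
T₂ = 6.982 × 28.64 = 200.0 hours.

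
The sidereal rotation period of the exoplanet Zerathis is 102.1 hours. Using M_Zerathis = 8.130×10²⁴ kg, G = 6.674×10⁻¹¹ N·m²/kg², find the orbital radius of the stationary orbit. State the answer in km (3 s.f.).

r_sync ≈ 1.23×10⁵ km

μ = GM = 6.674×10⁻¹¹ × 8.130×10²⁴ = 5.426×10¹⁴ m³/s².
T = 102.1 hours = 3.676×10⁵ s.
A synchronous orbit has period T, so by Kepler's third law a = (μT²/4π²)^(1/3).
μT²/4π² = 5.426×10¹⁴ × (3.676×10⁵)² / 39.48 = 1.857×10²⁴ m³.
a = 1.229×10⁸ m = 1.2291×10⁵ km.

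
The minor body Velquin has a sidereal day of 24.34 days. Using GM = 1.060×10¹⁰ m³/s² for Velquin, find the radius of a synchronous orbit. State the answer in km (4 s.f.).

T = 24.34 days = 2.103×10⁶ s.
A synchronous orbit has period T, so by Kepler's third law a = (μT²/4π²)^(1/3).
μT²/4π² = 1.060×10¹⁰ × (2.103×10⁶)² / 39.48 = 1.187×10²¹ m³.
a = 1.059×10⁷ m = 10589 km.

r_sync ≈ 10590 km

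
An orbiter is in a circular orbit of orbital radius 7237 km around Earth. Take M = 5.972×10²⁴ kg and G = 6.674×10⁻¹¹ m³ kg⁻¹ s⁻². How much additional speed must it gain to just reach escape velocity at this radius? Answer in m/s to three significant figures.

Δv ≈ 3070 m/s

μ = GM = 6.674×10⁻¹¹ × 5.972×10²⁴ = 3.986×10¹⁴ m³/s².
r = 7237 km = 7.237×10⁶ m.
Circular speed v_c = √(μ/r) = 7421 m/s.
Escape speed v_esc = √(2μ/r) = √2 × v_c = 10500 m/s.
Δv = v_esc − v_c = 3074 m/s.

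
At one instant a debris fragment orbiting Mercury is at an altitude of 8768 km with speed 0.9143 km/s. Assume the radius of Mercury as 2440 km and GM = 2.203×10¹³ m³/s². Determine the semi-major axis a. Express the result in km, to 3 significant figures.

r = 2440 + 8768 = 11208 km = 1.121×10⁷ m.
Vis-viva rearranged: 1/a = 2/r − v²/μ = 1.784×10⁻⁷ − 3.795×10⁻⁸ = 1.405×10⁻⁷ m⁻¹.
a = 7.118×10⁶ m = 7117.5 km.

a ≈ 7120 km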